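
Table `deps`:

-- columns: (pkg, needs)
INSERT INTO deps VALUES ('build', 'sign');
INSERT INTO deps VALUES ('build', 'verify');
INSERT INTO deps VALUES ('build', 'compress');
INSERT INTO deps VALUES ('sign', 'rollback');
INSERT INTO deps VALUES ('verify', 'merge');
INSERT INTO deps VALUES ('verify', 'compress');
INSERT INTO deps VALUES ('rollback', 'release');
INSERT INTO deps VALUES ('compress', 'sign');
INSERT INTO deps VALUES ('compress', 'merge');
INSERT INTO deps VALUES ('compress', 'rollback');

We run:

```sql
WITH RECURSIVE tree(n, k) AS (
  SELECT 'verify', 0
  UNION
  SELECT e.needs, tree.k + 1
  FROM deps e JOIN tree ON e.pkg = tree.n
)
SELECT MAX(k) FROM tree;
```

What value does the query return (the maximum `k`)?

4

Base: (verify, k=0).
Iteration 1: edges from {verify} -> (compress, k=1), (merge, k=1).
Iteration 2: edges from {compress,merge} -> (merge, k=2), (rollback, k=2), (sign, k=2).
Iteration 3: edges from {merge,rollback,sign} -> (release, k=3), (rollback, k=3).
Iteration 4: edges from {release,rollback} -> (release, k=4).
Iteration 5: no outgoing edges from {release}; recursion stops.
k values: 0, 1, 1, 2, 2, 2, 3, 3, 4; the maximum is 4.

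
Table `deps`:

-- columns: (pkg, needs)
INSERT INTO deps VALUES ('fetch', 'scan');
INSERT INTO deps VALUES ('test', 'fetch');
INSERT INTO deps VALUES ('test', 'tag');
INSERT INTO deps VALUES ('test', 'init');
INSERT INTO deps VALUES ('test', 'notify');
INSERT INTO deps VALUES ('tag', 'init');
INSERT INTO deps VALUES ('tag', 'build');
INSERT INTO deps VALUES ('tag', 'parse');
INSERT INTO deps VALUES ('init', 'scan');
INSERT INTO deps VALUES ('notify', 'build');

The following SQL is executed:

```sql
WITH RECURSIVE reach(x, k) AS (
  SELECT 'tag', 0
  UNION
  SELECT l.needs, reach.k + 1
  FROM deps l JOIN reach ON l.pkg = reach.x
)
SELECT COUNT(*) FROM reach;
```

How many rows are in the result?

5

Base: (tag, k=0).
Iteration 1: edges from {tag} -> (build, k=1), (init, k=1), (parse, k=1).
Iteration 2: edges from {build,init,parse} -> (scan, k=2).
Iteration 3: no outgoing edges from {scan}; recursion stops.
Total rows emitted: 5.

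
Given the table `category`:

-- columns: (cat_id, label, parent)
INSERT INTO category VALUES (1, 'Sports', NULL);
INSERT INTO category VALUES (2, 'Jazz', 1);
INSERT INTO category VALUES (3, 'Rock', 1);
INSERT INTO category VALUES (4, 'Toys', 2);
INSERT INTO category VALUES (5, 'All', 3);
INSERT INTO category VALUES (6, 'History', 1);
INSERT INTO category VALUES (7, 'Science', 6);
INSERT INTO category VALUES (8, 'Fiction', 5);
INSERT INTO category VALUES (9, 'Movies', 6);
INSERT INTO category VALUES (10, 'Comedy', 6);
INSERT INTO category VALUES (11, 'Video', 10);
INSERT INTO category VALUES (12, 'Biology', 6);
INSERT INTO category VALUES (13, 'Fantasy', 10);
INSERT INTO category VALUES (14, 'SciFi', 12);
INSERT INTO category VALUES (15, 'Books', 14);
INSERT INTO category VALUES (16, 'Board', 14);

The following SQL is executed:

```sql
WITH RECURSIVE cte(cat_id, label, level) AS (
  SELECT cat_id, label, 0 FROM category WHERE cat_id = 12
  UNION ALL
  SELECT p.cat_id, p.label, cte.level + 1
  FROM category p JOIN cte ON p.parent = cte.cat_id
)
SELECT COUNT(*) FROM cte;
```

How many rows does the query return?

Base: cat_id=12 (Biology) at level 0.
Iteration 1: rows with parent in {12} -> SciFi (id 14, level 1).
Iteration 2: rows with parent in {14} -> Books (id 15, level 2), Board (id 16, level 2).
Iteration 3: no rows with parent in {15,16}; recursion stops.
Total rows emitted: 4.

4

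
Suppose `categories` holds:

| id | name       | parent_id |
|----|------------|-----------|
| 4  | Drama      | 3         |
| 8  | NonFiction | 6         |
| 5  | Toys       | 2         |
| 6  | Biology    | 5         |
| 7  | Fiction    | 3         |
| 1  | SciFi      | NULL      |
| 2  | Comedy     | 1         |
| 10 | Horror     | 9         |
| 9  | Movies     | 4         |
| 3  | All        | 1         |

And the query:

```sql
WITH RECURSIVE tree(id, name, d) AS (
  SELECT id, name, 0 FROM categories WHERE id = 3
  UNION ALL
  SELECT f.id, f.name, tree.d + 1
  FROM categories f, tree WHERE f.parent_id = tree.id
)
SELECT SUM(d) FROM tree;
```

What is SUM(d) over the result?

Base: id=3 (All) at d 0.
Iteration 1: rows with parent_id in {3} -> Drama (id 4, d 1), Fiction (id 7, d 1).
Iteration 2: rows with parent_id in {4,7} -> Movies (id 9, d 2).
Iteration 3: rows with parent_id in {9} -> Horror (id 10, d 3).
Iteration 4: no rows with parent_id in {10}; recursion stops.
SUM(d) = 0 + 1 + 1 + 2 + 3 = 7.

7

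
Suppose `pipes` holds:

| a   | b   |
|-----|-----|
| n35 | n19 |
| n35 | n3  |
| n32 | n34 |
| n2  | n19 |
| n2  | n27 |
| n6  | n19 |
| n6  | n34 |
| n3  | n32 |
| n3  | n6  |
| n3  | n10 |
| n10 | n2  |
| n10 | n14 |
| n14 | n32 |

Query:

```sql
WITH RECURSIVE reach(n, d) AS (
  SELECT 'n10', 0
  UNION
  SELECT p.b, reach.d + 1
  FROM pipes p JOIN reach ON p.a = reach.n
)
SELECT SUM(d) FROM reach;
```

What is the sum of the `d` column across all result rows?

11

Base: (n10, d=0).
Iteration 1: edges from {n10} -> (n14, d=1), (n2, d=1).
Iteration 2: edges from {n14,n2} -> (n19, d=2), (n27, d=2), (n32, d=2).
Iteration 3: edges from {n19,n27,n32} -> (n34, d=3).
Iteration 4: no outgoing edges from {n34}; recursion stops.
SUM(d) = 0 + 1 + 1 + 2 + 2 + 2 + 3 = 11.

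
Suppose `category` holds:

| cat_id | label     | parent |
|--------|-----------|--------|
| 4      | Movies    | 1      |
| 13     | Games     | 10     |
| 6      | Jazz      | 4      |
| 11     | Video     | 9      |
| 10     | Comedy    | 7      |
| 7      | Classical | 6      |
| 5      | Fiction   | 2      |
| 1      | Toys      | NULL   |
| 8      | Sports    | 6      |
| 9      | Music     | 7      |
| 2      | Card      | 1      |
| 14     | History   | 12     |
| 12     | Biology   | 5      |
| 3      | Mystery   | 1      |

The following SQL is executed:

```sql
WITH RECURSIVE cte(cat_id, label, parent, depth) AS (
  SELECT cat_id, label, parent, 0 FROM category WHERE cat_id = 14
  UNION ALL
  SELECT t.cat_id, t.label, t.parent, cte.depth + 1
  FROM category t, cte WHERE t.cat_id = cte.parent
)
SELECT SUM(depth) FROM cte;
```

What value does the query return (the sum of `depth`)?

10

Base: cat_id=14 (History), parent=12, depth 0.
Iteration 1: join on cat_id=12 -> Biology (id 12, parent=5, depth 1).
Iteration 2: join on cat_id=5 -> Fiction (id 5, parent=2, depth 2).
Iteration 3: join on cat_id=2 -> Card (id 2, parent=1, depth 3).
Iteration 4: join on cat_id=1 -> Toys (id 1, parent=NULL, depth 4).
Iteration 5: parent is NULL; no match; recursion stops.
SUM(depth) = 0 + 1 + 2 + 3 + 4 = 10.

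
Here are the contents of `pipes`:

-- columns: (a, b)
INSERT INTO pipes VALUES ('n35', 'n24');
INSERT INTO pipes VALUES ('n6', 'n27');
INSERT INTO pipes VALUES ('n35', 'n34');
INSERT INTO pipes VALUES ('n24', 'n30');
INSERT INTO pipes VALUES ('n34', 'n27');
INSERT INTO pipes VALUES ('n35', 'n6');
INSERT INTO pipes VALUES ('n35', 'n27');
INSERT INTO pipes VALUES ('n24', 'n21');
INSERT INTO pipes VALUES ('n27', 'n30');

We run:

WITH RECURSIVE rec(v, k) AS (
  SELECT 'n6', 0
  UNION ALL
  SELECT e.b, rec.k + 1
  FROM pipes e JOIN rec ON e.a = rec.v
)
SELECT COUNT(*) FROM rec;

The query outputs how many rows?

Base: (n6, k=0).
Iteration 1: edges from {n6} -> (n27, k=1).
Iteration 2: edges from {n27} -> (n30, k=2).
Iteration 3: no outgoing edges from {n30}; recursion stops.
Total rows emitted: 3.

3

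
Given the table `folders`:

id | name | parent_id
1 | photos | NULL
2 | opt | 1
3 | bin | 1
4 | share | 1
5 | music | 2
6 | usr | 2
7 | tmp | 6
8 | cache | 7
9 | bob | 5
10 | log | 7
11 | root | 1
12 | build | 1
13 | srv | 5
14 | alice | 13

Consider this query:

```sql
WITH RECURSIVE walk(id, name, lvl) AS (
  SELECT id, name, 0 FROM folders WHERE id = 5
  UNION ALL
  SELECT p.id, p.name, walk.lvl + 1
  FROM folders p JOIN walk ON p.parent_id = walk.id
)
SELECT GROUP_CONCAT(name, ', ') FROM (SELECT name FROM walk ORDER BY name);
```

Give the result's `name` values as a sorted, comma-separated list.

alice, bob, music, srv

Base: id=5 (music) at lvl 0.
Iteration 1: rows with parent_id in {5} -> bob (id 9, lvl 1), srv (id 13, lvl 1).
Iteration 2: rows with parent_id in {9,13} -> alice (id 14, lvl 2).
Iteration 3: no rows with parent_id in {14}; recursion stops.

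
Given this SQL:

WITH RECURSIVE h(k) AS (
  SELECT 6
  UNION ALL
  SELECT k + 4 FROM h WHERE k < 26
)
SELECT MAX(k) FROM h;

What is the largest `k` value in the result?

Base: k=6.
Iteration 1: 6 < 26 holds -> k = 6 + 4 = 10.
Iteration 2: 10 < 26 holds -> k = 10 + 4 = 14.
Iteration 3: 14 < 26 holds -> k = 14 + 4 = 18.
Iteration 4: 18 < 26 holds -> k = 18 + 4 = 22.
Iteration 5: 22 < 26 holds -> k = 22 + 4 = 26.
Iteration 6: 26 < 26 fails; recursion stops.
k values: 6, 10, 14, 18, 22, 26; the maximum is 26.

26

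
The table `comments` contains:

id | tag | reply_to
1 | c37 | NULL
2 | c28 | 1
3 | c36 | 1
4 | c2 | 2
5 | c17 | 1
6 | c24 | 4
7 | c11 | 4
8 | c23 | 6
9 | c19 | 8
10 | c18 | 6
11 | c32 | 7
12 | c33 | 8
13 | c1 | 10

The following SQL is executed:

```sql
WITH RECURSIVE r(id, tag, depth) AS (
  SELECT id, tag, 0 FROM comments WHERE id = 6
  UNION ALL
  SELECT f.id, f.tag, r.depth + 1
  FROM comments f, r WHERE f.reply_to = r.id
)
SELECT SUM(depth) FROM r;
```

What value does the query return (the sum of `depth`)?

8

Base: id=6 (c24) at depth 0.
Iteration 1: rows with reply_to in {6} -> c23 (id 8, depth 1), c18 (id 10, depth 1).
Iteration 2: rows with reply_to in {8,10} -> c19 (id 9, depth 2), c33 (id 12, depth 2), c1 (id 13, depth 2).
Iteration 3: no rows with reply_to in {9,12,13}; recursion stops.
SUM(depth) = 0 + 1 + 1 + 2 + 2 + 2 = 8.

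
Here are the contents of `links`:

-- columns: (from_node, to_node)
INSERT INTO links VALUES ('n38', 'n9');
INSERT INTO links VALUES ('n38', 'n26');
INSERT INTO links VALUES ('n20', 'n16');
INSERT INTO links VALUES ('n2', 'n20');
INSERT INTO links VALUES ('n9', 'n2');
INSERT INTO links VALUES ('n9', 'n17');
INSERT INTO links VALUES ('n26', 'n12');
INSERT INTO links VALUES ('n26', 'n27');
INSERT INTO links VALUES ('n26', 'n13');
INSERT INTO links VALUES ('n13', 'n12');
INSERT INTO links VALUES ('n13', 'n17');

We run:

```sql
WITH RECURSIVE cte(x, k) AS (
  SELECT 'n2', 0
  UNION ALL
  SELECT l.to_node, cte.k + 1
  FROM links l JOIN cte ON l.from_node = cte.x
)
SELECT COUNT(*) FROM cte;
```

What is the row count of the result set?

Base: (n2, k=0).
Iteration 1: edges from {n2} -> (n20, k=1).
Iteration 2: edges from {n20} -> (n16, k=2).
Iteration 3: no outgoing edges from {n16}; recursion stops.
Total rows emitted: 3.

3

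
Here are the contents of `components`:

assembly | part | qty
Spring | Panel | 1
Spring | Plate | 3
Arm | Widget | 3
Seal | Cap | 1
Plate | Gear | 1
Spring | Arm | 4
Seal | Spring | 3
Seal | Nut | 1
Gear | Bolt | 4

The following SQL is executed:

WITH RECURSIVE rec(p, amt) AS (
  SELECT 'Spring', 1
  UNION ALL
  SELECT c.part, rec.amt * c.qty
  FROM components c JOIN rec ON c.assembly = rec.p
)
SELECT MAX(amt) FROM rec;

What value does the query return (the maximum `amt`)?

Base: (Spring, amt=1).
Iteration 1: components of {Spring} -> Arm = 1*4 = 4, Panel = 1*1 = 1, Plate = 1*3 = 3.
Iteration 2: components of {Arm,Panel,Plate} -> Gear = 3*1 = 3, Widget = 4*3 = 12.
Iteration 3: components of {Gear,Widget} -> Bolt = 3*4 = 12.
Iteration 4: no further components; recursion stops.
amt values: 1, 1, 3, 4, 3, 12, 12; the maximum is 12.

12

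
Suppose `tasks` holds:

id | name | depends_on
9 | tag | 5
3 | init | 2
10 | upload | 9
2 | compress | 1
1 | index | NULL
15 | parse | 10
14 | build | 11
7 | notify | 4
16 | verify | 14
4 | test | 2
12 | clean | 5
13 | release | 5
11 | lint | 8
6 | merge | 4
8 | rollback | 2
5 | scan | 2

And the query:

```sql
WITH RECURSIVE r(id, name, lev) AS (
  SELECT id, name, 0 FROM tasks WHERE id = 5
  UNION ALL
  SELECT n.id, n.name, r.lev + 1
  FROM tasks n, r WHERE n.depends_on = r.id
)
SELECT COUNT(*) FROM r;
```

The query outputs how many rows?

Base: id=5 (scan) at lev 0.
Iteration 1: rows with depends_on in {5} -> tag (id 9, lev 1), clean (id 12, lev 1), release (id 13, lev 1).
Iteration 2: rows with depends_on in {9,12,13} -> upload (id 10, lev 2).
Iteration 3: rows with depends_on in {10} -> parse (id 15, lev 3).
Iteration 4: no rows with depends_on in {15}; recursion stops.
Total rows emitted: 6.

6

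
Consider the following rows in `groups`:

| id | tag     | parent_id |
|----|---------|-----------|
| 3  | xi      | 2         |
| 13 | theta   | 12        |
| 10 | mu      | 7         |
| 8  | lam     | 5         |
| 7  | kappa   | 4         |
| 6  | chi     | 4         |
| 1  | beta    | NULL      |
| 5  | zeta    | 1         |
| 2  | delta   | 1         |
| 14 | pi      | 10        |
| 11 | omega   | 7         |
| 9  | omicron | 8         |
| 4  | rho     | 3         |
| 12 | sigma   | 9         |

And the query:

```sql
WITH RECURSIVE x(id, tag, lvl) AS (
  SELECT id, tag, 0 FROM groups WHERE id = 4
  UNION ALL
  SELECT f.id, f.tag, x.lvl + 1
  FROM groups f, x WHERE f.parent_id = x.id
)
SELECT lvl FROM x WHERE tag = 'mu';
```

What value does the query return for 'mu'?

Base: id=4 (rho) at lvl 0.
Iteration 1: rows with parent_id in {4} -> chi (id 6, lvl 1), kappa (id 7, lvl 1).
Iteration 2: rows with parent_id in {6,7} -> mu (id 10, lvl 2), omega (id 11, lvl 2).
Iteration 3: rows with parent_id in {10,11} -> pi (id 14, lvl 3).
Iteration 4: no rows with parent_id in {14}; recursion stops.

2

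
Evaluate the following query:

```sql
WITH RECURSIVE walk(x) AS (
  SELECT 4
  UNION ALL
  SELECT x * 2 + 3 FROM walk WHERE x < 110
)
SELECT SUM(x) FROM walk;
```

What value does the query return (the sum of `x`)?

Base: x=4.
Iteration 1: 4 < 110 holds -> x = 4 * 2 + 3 = 11.
Iteration 2: 11 < 110 holds -> x = 11 * 2 + 3 = 25.
Iteration 3: 25 < 110 holds -> x = 25 * 2 + 3 = 53.
Iteration 4: 53 < 110 holds -> x = 53 * 2 + 3 = 109.
Iteration 5: 109 < 110 holds -> x = 109 * 2 + 3 = 221.
Iteration 6: 221 < 110 fails; recursion stops.
SUM(x) = 4 + 11 + 25 + 53 + 109 + 221 = 423.

423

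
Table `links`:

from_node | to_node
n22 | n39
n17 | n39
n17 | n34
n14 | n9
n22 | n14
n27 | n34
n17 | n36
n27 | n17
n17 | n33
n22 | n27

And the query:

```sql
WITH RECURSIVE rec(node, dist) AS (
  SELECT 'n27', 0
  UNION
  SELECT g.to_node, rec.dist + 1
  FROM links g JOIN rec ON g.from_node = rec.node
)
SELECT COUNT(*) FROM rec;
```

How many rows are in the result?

7

Base: (n27, dist=0).
Iteration 1: edges from {n27} -> (n17, dist=1), (n34, dist=1).
Iteration 2: edges from {n17,n34} -> (n33, dist=2), (n34, dist=2), (n36, dist=2), (n39, dist=2).
Iteration 3: no outgoing edges from {n33,n34,n36,n39}; recursion stops.
Total rows emitted: 7.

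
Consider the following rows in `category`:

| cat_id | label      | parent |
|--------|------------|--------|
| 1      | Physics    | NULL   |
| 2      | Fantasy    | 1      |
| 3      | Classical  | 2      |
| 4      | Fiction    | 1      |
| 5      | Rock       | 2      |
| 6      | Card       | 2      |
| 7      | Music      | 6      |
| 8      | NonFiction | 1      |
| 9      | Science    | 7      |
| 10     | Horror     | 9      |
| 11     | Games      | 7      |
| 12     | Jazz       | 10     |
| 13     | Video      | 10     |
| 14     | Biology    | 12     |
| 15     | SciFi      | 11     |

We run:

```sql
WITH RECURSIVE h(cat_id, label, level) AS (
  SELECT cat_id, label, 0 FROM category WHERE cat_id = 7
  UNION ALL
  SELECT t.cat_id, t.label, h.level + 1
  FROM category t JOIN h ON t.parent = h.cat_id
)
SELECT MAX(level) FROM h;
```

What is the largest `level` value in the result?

Base: cat_id=7 (Music) at level 0.
Iteration 1: rows with parent in {7} -> Science (id 9, level 1), Games (id 11, level 1).
Iteration 2: rows with parent in {9,11} -> Horror (id 10, level 2), SciFi (id 15, level 2).
Iteration 3: rows with parent in {10,15} -> Jazz (id 12, level 3), Video (id 13, level 3).
Iteration 4: rows with parent in {12,13} -> Biology (id 14, level 4).
Iteration 5: no rows with parent in {14}; recursion stops.
level values: 0, 1, 1, 2, 2, 3, 3, 4; the maximum is 4.

4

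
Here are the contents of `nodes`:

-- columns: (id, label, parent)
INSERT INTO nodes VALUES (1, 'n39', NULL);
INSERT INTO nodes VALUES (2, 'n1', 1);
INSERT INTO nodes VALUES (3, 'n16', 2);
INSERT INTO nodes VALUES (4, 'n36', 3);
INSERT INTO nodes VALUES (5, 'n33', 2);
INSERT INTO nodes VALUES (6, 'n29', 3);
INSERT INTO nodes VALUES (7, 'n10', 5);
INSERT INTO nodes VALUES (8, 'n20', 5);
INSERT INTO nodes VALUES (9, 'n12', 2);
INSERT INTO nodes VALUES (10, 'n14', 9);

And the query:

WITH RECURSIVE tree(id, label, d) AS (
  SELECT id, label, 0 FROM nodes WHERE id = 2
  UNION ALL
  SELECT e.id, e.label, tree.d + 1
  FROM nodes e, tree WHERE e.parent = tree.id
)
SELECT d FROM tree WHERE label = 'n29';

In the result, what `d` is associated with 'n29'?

Base: id=2 (n1) at d 0.
Iteration 1: rows with parent in {2} -> n16 (id 3, d 1), n33 (id 5, d 1), n12 (id 9, d 1).
Iteration 2: rows with parent in {3,5,9} -> n36 (id 4, d 2), n29 (id 6, d 2), n10 (id 7, d 2), n20 (id 8, d 2), n14 (id 10, d 2).
Iteration 3: no rows with parent in {4,6,7,8,10}; recursion stops.

2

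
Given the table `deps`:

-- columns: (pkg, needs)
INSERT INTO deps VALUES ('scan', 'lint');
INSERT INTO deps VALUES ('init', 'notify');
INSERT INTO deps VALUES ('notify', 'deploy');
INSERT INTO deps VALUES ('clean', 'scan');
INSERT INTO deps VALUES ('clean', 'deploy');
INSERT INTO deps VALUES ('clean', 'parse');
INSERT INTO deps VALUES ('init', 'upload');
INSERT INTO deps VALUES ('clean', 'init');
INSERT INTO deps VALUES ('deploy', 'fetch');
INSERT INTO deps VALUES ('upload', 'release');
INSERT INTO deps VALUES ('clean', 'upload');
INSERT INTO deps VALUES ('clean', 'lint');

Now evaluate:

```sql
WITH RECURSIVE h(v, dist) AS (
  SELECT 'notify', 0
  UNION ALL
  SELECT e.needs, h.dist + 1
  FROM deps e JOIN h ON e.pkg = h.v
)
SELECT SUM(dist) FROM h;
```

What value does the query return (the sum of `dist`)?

Base: (notify, dist=0).
Iteration 1: edges from {notify} -> (deploy, dist=1).
Iteration 2: edges from {deploy} -> (fetch, dist=2).
Iteration 3: no outgoing edges from {fetch}; recursion stops.
SUM(dist) = 0 + 1 + 2 = 3.

3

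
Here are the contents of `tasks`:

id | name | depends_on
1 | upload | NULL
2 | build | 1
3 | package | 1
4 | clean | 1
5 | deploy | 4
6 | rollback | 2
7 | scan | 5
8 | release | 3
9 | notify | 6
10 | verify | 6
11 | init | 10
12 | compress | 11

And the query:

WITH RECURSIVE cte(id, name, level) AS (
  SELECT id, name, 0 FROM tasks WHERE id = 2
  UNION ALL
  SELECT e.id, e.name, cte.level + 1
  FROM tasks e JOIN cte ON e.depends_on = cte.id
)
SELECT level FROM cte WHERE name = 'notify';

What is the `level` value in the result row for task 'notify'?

2

Base: id=2 (build) at level 0.
Iteration 1: rows with depends_on in {2} -> rollback (id 6, level 1).
Iteration 2: rows with depends_on in {6} -> notify (id 9, level 2), verify (id 10, level 2).
Iteration 3: rows with depends_on in {9,10} -> init (id 11, level 3).
Iteration 4: rows with depends_on in {11} -> compress (id 12, level 4).
Iteration 5: no rows with depends_on in {12}; recursion stops.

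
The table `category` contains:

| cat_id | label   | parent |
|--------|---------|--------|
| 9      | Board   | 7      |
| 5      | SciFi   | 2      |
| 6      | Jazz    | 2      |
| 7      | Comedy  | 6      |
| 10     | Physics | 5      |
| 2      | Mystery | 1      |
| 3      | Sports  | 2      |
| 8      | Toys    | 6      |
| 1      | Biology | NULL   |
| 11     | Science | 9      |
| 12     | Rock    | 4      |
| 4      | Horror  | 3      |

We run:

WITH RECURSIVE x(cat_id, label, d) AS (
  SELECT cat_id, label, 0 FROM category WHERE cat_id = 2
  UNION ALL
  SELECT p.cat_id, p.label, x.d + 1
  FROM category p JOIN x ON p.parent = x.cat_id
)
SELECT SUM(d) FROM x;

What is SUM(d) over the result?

21

Base: cat_id=2 (Mystery) at d 0.
Iteration 1: rows with parent in {2} -> Sports (id 3, d 1), SciFi (id 5, d 1), Jazz (id 6, d 1).
Iteration 2: rows with parent in {3,5,6} -> Horror (id 4, d 2), Comedy (id 7, d 2), Toys (id 8, d 2), Physics (id 10, d 2).
Iteration 3: rows with parent in {4,7,8,10} -> Board (id 9, d 3), Rock (id 12, d 3).
Iteration 4: rows with parent in {9,12} -> Science (id 11, d 4).
Iteration 5: no rows with parent in {11}; recursion stops.
SUM(d) = 0 + 1 + 1 + 1 + 2 + 2 + 2 + 2 + 3 + 3 + 4 = 21.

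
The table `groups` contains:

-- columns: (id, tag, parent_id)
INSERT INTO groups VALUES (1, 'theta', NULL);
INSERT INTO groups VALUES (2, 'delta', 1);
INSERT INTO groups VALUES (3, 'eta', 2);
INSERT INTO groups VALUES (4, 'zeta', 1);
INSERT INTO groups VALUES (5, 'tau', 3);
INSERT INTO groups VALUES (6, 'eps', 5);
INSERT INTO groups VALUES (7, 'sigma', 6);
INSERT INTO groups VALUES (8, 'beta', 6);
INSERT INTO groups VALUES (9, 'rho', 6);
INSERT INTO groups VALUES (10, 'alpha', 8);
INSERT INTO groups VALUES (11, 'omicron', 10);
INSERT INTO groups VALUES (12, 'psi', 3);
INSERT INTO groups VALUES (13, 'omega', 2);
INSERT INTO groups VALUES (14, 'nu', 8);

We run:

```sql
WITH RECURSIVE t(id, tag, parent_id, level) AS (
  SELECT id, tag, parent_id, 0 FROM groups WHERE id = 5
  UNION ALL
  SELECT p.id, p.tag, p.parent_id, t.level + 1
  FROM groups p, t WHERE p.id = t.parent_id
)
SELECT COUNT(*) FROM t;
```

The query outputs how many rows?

4

Base: id=5 (tau), parent_id=3, level 0.
Iteration 1: join on id=3 -> eta (id 3, parent_id=2, level 1).
Iteration 2: join on id=2 -> delta (id 2, parent_id=1, level 2).
Iteration 3: join on id=1 -> theta (id 1, parent_id=NULL, level 3).
Iteration 4: parent_id is NULL; no match; recursion stops.
Total rows emitted: 4.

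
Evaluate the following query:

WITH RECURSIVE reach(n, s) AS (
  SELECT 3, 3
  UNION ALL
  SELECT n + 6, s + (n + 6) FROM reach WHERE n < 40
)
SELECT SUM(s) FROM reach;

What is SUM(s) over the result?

Base: n=3, s=3.
Iteration 1: 3 < 40 holds -> n = 3 + 6 = 9, s = 3 + 9 = 12.
Iteration 2: 9 < 40 holds -> n = 9 + 6 = 15, s = 12 + 15 = 27.
Iteration 3: 15 < 40 holds -> n = 15 + 6 = 21, s = 27 + 21 = 48.
Iteration 4: 21 < 40 holds -> n = 21 + 6 = 27, s = 48 + 27 = 75.
Iteration 5: 27 < 40 holds -> n = 27 + 6 = 33, s = 75 + 33 = 108.
Iteration 6: 33 < 40 holds -> n = 33 + 6 = 39, s = 108 + 39 = 147.
Iteration 7: 39 < 40 holds -> n = 39 + 6 = 45, s = 147 + 45 = 192.
Iteration 8: 45 < 40 fails; recursion stops.
SUM(s) = 3 + 12 + 27 + 48 + 75 + 108 + 147 + 192 = 612.

612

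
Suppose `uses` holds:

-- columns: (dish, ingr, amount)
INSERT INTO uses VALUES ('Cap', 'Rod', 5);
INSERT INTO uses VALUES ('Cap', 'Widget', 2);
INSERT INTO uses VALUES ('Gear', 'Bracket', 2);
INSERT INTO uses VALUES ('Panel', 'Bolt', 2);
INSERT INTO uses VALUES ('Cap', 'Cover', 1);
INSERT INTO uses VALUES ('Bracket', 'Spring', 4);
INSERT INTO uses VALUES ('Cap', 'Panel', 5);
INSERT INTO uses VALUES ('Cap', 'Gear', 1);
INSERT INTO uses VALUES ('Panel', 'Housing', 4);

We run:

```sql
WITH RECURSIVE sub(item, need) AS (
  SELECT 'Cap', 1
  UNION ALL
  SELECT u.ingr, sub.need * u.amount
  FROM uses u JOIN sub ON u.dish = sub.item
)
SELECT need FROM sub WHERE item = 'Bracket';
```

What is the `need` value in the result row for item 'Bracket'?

2

Base: (Cap, need=1).
Iteration 1: components of {Cap} -> Cover = 1*1 = 1, Gear = 1*1 = 1, Panel = 1*5 = 5, Rod = 1*5 = 5, Widget = 1*2 = 2.
Iteration 2: components of {Cover,Gear,Panel,Rod,Widget} -> Bolt = 5*2 = 10, Bracket = 1*2 = 2, Housing = 5*4 = 20.
Iteration 3: components of {Bolt,Bracket,Housing} -> Spring = 2*4 = 8.
Iteration 4: no further components; recursion stops.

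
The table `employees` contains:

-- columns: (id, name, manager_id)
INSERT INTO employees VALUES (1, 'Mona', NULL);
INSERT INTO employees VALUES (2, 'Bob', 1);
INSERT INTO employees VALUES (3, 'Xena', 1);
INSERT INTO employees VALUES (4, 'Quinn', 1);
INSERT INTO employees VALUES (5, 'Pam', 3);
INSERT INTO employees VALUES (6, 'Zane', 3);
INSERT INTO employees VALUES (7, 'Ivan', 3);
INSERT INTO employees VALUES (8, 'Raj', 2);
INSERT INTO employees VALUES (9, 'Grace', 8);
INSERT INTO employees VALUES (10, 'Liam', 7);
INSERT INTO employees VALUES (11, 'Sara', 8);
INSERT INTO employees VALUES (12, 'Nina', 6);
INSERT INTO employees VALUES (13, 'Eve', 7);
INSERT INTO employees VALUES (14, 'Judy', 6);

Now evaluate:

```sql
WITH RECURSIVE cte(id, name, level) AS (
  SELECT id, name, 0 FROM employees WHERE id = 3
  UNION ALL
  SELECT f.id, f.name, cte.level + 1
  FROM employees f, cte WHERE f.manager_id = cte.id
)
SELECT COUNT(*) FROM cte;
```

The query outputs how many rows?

8

Base: id=3 (Xena) at level 0.
Iteration 1: rows with manager_id in {3} -> Pam (id 5, level 1), Zane (id 6, level 1), Ivan (id 7, level 1).
Iteration 2: rows with manager_id in {5,6,7} -> Liam (id 10, level 2), Nina (id 12, level 2), Eve (id 13, level 2), Judy (id 14, level 2).
Iteration 3: no rows with manager_id in {10,12,13,14}; recursion stops.
Total rows emitted: 8.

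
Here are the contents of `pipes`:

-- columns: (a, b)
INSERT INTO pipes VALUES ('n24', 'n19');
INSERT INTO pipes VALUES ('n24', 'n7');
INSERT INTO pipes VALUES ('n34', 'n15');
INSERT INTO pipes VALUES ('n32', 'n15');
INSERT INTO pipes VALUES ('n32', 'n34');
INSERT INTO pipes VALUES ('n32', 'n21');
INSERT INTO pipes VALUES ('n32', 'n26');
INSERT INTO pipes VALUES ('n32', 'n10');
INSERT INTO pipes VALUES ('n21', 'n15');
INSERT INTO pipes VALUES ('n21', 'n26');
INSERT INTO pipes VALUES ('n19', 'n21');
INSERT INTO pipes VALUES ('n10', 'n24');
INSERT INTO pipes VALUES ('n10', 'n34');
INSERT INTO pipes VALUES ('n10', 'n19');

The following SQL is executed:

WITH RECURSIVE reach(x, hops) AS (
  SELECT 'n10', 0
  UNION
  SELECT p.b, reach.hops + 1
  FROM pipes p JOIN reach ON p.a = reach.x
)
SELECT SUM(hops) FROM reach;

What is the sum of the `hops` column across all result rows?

Base: (n10, hops=0).
Iteration 1: edges from {n10} -> (n19, hops=1), (n24, hops=1), (n34, hops=1).
Iteration 2: edges from {n19,n24,n34} -> (n15, hops=2), (n19, hops=2), (n21, hops=2), (n7, hops=2).
Iteration 3: edges from {n15,n19,n21,n7} -> (n15, hops=3), (n21, hops=3), (n26, hops=3).
Iteration 4: edges from {n15,n21,n26} -> (n15, hops=4), (n26, hops=4).
Iteration 5: no outgoing edges from {n15,n26}; recursion stops.
SUM(hops) = 0 + 1 + 1 + 1 + 2 + 2 + 2 + 2 + 3 + 3 + 3 + 4 + 4 = 28.

28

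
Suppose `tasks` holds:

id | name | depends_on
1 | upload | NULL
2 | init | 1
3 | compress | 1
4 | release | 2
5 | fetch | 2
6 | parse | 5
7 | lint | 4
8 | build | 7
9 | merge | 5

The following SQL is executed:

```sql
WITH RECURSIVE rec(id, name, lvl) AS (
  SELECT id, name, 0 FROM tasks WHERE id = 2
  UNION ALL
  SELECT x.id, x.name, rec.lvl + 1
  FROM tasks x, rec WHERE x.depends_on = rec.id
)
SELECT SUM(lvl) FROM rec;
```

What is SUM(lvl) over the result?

11

Base: id=2 (init) at lvl 0.
Iteration 1: rows with depends_on in {2} -> release (id 4, lvl 1), fetch (id 5, lvl 1).
Iteration 2: rows with depends_on in {4,5} -> parse (id 6, lvl 2), lint (id 7, lvl 2), merge (id 9, lvl 2).
Iteration 3: rows with depends_on in {6,7,9} -> build (id 8, lvl 3).
Iteration 4: no rows with depends_on in {8}; recursion stops.
SUM(lvl) = 0 + 1 + 1 + 2 + 2 + 2 + 3 = 11.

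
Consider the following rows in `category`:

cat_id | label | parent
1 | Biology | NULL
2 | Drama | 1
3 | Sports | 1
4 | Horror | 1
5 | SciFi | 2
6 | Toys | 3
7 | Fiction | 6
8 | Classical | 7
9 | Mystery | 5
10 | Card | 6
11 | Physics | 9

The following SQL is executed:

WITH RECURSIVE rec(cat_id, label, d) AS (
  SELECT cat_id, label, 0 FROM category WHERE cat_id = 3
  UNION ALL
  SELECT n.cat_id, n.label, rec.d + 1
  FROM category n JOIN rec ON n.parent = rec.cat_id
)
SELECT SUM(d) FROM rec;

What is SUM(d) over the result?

Base: cat_id=3 (Sports) at d 0.
Iteration 1: rows with parent in {3} -> Toys (id 6, d 1).
Iteration 2: rows with parent in {6} -> Fiction (id 7, d 2), Card (id 10, d 2).
Iteration 3: rows with parent in {7,10} -> Classical (id 8, d 3).
Iteration 4: no rows with parent in {8}; recursion stops.
SUM(d) = 0 + 1 + 2 + 2 + 3 = 8.

8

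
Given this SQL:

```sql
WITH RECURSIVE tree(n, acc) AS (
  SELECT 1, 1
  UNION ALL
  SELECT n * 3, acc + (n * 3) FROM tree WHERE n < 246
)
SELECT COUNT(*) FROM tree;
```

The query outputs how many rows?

7

Base: n=1, acc=1.
Iteration 1: 1 < 246 holds -> n = 1 * 3 = 3, acc = 1 + 3 = 4.
Iteration 2: 3 < 246 holds -> n = 3 * 3 = 9, acc = 4 + 9 = 13.
Iteration 3: 9 < 246 holds -> n = 9 * 3 = 27, acc = 13 + 27 = 40.
Iteration 4: 27 < 246 holds -> n = 27 * 3 = 81, acc = 40 + 81 = 121.
Iteration 5: 81 < 246 holds -> n = 81 * 3 = 243, acc = 121 + 243 = 364.
Iteration 6: 243 < 246 holds -> n = 243 * 3 = 729, acc = 364 + 729 = 1093.
Iteration 7: 729 < 246 fails; recursion stops.
Total rows emitted: 7.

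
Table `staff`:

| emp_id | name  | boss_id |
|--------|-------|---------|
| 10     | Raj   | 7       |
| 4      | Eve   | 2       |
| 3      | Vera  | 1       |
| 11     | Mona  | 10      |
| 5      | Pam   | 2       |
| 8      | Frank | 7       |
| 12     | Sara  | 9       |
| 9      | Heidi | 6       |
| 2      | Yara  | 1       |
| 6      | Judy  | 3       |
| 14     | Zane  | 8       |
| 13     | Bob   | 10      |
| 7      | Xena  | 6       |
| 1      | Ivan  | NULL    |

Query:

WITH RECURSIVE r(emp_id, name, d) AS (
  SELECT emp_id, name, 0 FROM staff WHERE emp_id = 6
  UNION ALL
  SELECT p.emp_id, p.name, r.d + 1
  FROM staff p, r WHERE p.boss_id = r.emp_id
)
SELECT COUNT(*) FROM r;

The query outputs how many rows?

9

Base: emp_id=6 (Judy) at d 0.
Iteration 1: rows with boss_id in {6} -> Xena (id 7, d 1), Heidi (id 9, d 1).
Iteration 2: rows with boss_id in {7,9} -> Frank (id 8, d 2), Raj (id 10, d 2), Sara (id 12, d 2).
Iteration 3: rows with boss_id in {8,10,12} -> Mona (id 11, d 3), Bob (id 13, d 3), Zane (id 14, d 3).
Iteration 4: no rows with boss_id in {11,13,14}; recursion stops.
Total rows emitted: 9.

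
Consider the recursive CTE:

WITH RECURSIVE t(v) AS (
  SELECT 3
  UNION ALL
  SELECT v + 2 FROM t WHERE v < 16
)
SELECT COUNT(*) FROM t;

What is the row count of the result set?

8

Base: v=3.
Iteration 1: 3 < 16 holds -> v = 3 + 2 = 5.
Iteration 2: 5 < 16 holds -> v = 5 + 2 = 7.
Iteration 3: 7 < 16 holds -> v = 7 + 2 = 9.
Iteration 4: 9 < 16 holds -> v = 9 + 2 = 11.
Iteration 5: 11 < 16 holds -> v = 11 + 2 = 13.
Iteration 6: 13 < 16 holds -> v = 13 + 2 = 15.
Iteration 7: 15 < 16 holds -> v = 15 + 2 = 17.
Iteration 8: 17 < 16 fails; recursion stops.
Total rows emitted: 8.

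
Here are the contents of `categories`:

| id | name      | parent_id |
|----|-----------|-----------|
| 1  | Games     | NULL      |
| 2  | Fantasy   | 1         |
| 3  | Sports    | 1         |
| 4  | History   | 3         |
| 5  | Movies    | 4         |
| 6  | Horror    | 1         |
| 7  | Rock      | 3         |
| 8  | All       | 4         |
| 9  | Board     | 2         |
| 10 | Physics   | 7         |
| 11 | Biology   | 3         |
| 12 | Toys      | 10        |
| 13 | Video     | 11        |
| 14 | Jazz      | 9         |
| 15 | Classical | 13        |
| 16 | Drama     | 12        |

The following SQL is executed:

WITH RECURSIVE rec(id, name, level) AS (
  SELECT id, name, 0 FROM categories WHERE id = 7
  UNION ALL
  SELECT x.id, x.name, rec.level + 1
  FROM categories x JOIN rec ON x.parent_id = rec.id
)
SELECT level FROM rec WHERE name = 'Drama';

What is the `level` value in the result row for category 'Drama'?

Base: id=7 (Rock) at level 0.
Iteration 1: rows with parent_id in {7} -> Physics (id 10, level 1).
Iteration 2: rows with parent_id in {10} -> Toys (id 12, level 2).
Iteration 3: rows with parent_id in {12} -> Drama (id 16, level 3).
Iteration 4: no rows with parent_id in {16}; recursion stops.

3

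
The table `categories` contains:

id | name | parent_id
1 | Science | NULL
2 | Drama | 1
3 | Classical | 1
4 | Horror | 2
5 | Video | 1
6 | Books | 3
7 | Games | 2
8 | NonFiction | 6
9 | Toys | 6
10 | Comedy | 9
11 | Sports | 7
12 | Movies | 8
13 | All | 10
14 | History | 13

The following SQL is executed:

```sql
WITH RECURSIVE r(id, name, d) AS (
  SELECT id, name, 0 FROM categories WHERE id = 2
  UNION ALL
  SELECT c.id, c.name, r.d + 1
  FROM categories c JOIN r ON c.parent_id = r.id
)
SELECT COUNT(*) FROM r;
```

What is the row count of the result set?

4

Base: id=2 (Drama) at d 0.
Iteration 1: rows with parent_id in {2} -> Horror (id 4, d 1), Games (id 7, d 1).
Iteration 2: rows with parent_id in {4,7} -> Sports (id 11, d 2).
Iteration 3: no rows with parent_id in {11}; recursion stops.
Total rows emitted: 4.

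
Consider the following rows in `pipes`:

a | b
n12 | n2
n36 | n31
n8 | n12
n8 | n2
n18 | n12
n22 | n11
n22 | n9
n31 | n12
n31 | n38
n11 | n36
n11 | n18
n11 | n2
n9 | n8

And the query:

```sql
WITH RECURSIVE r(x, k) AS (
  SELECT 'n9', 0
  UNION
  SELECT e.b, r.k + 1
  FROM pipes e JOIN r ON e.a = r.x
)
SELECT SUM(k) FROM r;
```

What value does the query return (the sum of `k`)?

8

Base: (n9, k=0).
Iteration 1: edges from {n9} -> (n8, k=1).
Iteration 2: edges from {n8} -> (n12, k=2), (n2, k=2).
Iteration 3: edges from {n12,n2} -> (n2, k=3).
Iteration 4: no outgoing edges from {n2}; recursion stops.
SUM(k) = 0 + 1 + 2 + 2 + 3 = 8.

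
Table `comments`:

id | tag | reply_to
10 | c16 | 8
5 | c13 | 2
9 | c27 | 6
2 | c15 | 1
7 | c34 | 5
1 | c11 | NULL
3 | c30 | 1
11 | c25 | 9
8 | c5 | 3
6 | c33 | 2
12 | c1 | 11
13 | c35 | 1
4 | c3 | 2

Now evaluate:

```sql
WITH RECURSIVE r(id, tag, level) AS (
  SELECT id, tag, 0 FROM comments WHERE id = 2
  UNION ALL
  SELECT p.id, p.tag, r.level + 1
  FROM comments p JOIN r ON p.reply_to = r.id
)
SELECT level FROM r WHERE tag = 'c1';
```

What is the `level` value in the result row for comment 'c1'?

Base: id=2 (c15) at level 0.
Iteration 1: rows with reply_to in {2} -> c3 (id 4, level 1), c13 (id 5, level 1), c33 (id 6, level 1).
Iteration 2: rows with reply_to in {4,5,6} -> c34 (id 7, level 2), c27 (id 9, level 2).
Iteration 3: rows with reply_to in {7,9} -> c25 (id 11, level 3).
Iteration 4: rows with reply_to in {11} -> c1 (id 12, level 4).
Iteration 5: no rows with reply_to in {12}; recursion stops.

4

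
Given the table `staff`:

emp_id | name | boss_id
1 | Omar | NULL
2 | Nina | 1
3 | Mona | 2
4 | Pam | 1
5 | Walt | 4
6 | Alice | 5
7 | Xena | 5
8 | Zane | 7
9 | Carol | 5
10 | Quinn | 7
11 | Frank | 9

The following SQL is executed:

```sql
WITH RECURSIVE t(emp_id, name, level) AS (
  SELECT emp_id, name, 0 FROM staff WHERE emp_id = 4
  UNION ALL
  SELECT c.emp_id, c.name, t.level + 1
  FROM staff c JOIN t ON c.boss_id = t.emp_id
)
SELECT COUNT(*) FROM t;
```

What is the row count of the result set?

8

Base: emp_id=4 (Pam) at level 0.
Iteration 1: rows with boss_id in {4} -> Walt (id 5, level 1).
Iteration 2: rows with boss_id in {5} -> Alice (id 6, level 2), Xena (id 7, level 2), Carol (id 9, level 2).
Iteration 3: rows with boss_id in {6,7,9} -> Zane (id 8, level 3), Quinn (id 10, level 3), Frank (id 11, level 3).
Iteration 4: no rows with boss_id in {8,10,11}; recursion stops.
Total rows emitted: 8.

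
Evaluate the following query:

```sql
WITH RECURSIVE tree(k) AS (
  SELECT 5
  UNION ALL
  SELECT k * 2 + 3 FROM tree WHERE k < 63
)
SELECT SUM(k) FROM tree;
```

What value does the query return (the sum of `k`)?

233

Base: k=5.
Iteration 1: 5 < 63 holds -> k = 5 * 2 + 3 = 13.
Iteration 2: 13 < 63 holds -> k = 13 * 2 + 3 = 29.
Iteration 3: 29 < 63 holds -> k = 29 * 2 + 3 = 61.
Iteration 4: 61 < 63 holds -> k = 61 * 2 + 3 = 125.
Iteration 5: 125 < 63 fails; recursion stops.
SUM(k) = 5 + 13 + 29 + 61 + 125 = 233.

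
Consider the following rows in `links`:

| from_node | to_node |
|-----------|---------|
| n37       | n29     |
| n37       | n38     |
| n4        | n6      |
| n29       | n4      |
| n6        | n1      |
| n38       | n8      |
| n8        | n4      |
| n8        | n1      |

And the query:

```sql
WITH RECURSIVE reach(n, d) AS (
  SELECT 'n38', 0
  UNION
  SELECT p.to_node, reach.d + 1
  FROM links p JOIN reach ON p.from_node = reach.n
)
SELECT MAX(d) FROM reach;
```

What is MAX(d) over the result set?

4

Base: (n38, d=0).
Iteration 1: edges from {n38} -> (n8, d=1).
Iteration 2: edges from {n8} -> (n1, d=2), (n4, d=2).
Iteration 3: edges from {n1,n4} -> (n6, d=3).
Iteration 4: edges from {n6} -> (n1, d=4).
Iteration 5: no outgoing edges from {n1}; recursion stops.
d values: 0, 1, 2, 2, 3, 4; the maximum is 4.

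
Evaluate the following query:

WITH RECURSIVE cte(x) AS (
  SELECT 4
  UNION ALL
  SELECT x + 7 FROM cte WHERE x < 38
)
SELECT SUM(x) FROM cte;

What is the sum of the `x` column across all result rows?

129

Base: x=4.
Iteration 1: 4 < 38 holds -> x = 4 + 7 = 11.
Iteration 2: 11 < 38 holds -> x = 11 + 7 = 18.
Iteration 3: 18 < 38 holds -> x = 18 + 7 = 25.
Iteration 4: 25 < 38 holds -> x = 25 + 7 = 32.
Iteration 5: 32 < 38 holds -> x = 32 + 7 = 39.
Iteration 6: 39 < 38 fails; recursion stops.
SUM(x) = 4 + 11 + 18 + 25 + 32 + 39 = 129.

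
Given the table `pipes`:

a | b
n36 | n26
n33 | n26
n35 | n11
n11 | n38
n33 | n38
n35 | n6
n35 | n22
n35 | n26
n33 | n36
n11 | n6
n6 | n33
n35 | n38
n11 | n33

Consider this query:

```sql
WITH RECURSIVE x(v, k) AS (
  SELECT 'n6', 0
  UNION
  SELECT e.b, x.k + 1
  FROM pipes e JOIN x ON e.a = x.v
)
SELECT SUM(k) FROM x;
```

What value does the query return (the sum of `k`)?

Base: (n6, k=0).
Iteration 1: edges from {n6} -> (n33, k=1).
Iteration 2: edges from {n33} -> (n26, k=2), (n36, k=2), (n38, k=2).
Iteration 3: edges from {n26,n36,n38} -> (n26, k=3).
Iteration 4: no outgoing edges from {n26}; recursion stops.
SUM(k) = 0 + 1 + 2 + 2 + 2 + 3 = 10.

10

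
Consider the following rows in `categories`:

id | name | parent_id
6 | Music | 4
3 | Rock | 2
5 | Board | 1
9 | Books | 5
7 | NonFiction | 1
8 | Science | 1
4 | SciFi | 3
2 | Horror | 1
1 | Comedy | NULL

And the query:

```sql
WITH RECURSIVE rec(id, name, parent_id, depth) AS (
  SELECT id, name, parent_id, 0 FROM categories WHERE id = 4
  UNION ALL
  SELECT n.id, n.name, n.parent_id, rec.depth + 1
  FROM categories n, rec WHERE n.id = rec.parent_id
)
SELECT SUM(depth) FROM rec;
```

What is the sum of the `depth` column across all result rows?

Base: id=4 (SciFi), parent_id=3, depth 0.
Iteration 1: join on id=3 -> Rock (id 3, parent_id=2, depth 1).
Iteration 2: join on id=2 -> Horror (id 2, parent_id=1, depth 2).
Iteration 3: join on id=1 -> Comedy (id 1, parent_id=NULL, depth 3).
Iteration 4: parent_id is NULL; no match; recursion stops.
SUM(depth) = 0 + 1 + 2 + 3 = 6.

6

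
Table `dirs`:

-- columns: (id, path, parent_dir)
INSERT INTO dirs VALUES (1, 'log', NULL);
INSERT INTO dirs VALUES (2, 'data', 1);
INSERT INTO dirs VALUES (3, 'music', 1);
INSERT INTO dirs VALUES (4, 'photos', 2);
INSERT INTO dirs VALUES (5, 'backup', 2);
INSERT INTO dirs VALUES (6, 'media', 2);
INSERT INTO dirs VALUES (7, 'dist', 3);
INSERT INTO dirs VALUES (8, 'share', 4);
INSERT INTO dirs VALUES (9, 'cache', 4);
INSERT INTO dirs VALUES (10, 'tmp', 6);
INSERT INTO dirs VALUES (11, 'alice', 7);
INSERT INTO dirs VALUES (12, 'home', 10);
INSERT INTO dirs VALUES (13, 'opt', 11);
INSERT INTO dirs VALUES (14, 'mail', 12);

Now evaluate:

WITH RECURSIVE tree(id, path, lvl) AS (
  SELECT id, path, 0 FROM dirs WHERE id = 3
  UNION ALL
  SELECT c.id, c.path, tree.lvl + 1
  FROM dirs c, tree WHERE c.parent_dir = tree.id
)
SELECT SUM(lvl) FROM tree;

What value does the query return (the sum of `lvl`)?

6

Base: id=3 (music) at lvl 0.
Iteration 1: rows with parent_dir in {3} -> dist (id 7, lvl 1).
Iteration 2: rows with parent_dir in {7} -> alice (id 11, lvl 2).
Iteration 3: rows with parent_dir in {11} -> opt (id 13, lvl 3).
Iteration 4: no rows with parent_dir in {13}; recursion stops.
SUM(lvl) = 0 + 1 + 2 + 3 = 6.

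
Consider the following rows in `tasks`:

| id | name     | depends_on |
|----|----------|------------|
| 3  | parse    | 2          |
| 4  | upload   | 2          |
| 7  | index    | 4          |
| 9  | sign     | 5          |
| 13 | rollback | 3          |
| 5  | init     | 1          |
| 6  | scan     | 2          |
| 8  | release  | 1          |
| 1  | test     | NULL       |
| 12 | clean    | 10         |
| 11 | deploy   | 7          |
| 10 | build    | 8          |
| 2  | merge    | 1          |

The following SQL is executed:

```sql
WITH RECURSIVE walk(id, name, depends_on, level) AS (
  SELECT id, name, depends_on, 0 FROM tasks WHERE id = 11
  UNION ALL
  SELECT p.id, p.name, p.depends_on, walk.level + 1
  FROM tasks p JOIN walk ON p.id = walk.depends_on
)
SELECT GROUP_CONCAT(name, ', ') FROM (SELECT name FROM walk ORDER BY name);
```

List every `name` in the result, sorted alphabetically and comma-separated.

deploy, index, merge, test, upload

Base: id=11 (deploy), depends_on=7, level 0.
Iteration 1: join on id=7 -> index (id 7, depends_on=4, level 1).
Iteration 2: join on id=4 -> upload (id 4, depends_on=2, level 2).
Iteration 3: join on id=2 -> merge (id 2, depends_on=1, level 3).
Iteration 4: join on id=1 -> test (id 1, depends_on=NULL, level 4).
Iteration 5: depends_on is NULL; no match; recursion stops.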